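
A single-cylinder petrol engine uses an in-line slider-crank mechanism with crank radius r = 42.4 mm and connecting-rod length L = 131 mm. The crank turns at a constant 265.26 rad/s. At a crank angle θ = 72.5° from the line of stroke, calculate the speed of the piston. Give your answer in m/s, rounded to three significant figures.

ω = 265.3 rad/s
For an in-line slider-crank, x = r cosθ + √(L² − r² sin²θ), so v = −rω sinθ·[1 + r cosθ/√(L² − r² sin²θ)].
With r = 0.0424 m, L = 0.131 m, θ = 72.5°: √(L² − r² sin²θ) = 0.1246 m.
v = −0.0424·265.3·0.95372·[1 + 0.0424·0.30071/0.1246] = -11.824 m/s.
|v| = 11.824 m/s.

11.8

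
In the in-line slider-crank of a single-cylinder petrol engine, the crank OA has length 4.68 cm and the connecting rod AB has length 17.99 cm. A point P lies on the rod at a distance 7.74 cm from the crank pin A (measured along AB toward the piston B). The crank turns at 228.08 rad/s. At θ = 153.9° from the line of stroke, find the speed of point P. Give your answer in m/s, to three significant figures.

6.90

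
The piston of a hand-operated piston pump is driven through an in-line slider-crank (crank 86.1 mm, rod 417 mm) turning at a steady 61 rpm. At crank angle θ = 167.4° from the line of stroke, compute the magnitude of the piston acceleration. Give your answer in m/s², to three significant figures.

ω = 2π·61/60 = 6.388 rad/s
x(θ) = r cosθ + √(L² − r² sin²θ); with ω constant, a = ω²·d²x/dθ².
d²x/dθ² = −r cosθ − r²(cos2θ)/√u − r⁴ sin²2θ/(4u^{3/2}),  u = L² − r² sin²θ = 0.173536 m².
Substituting r = 0.0861 m, L = 0.417 m, θ = 167.4°: d²x/dθ² = +0.06789 m.
a = ω²·d²x/dθ² = (6.388)²·(+0.06789) = +2.7703 m/s²;  |a| = 2.7703 m/s².

2.77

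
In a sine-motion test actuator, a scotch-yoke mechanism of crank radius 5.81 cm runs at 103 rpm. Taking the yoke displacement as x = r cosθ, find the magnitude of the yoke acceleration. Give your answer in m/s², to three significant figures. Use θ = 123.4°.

3.72

ω = 10.79 rad/s (from 103 rpm).
x = r cosθ ⇒ ẍ = −rω² cosθ (ω constant).
|a| = rω²|cosθ| = 0.0581·(10.79)²·|cos 123.4°| = 3.7209 m/s².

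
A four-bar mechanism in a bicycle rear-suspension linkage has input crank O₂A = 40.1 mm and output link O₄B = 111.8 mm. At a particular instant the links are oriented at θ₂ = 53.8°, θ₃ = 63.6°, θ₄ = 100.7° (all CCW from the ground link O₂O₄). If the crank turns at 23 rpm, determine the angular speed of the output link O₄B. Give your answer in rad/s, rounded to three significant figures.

0.244

ω₂ = 2.409 rad/s (from 23 rpm).
Differentiating the loop-closure r₂e^{iθ₂}+r₃e^{iθ₃}=r₁+r₄e^{iθ₄} gives r₂ω₂e^{iθ₂}+r₃ω₃e^{iθ₃}=r₄ω₄e^{iθ₄}.
Eliminating the other unknown: ω₄ = r₂ω₂ sin(θ₂−θ₃) / [r₄ sin(θ₄−θ₃)].
Numerator sine = -0.17021; denominator sine = +0.60321.
Result = 0.0401·2.409·(-0.17021) / (0.1118·(+0.60321)) = -0.24377 rad/s; magnitude 0.24377 rad/s.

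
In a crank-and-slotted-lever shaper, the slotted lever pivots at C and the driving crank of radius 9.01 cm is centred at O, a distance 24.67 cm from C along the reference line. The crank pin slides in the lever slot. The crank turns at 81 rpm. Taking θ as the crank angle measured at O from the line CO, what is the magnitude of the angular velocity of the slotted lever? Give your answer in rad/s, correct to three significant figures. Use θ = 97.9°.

0.683

ω = 8.482 rad/s (from 81 rpm).
Crank pin A relative to C: A = (d + r cosθ, r sinθ); lever angle φ = atan2(r sinθ, d + r cosθ).
Differentiating tanφ: φ̇ = rω(d cosθ + r)/(d² + r² + 2dr cosθ).
d² + r² + 2dr cosθ = |CA|² = 0.0628688 m²;  d cosθ + r = +0.056192 m.
|ω_lever| = |0.0901·8.482·+0.056192| / 0.0628688 = 0.6831 rad/s.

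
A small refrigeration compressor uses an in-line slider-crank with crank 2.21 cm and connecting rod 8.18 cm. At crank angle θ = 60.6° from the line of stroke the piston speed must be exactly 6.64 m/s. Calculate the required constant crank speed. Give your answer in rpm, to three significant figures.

For an in-line slider-crank, |v_piston| = rω|sinθ|·[1 + r cosθ/√(L² − r² sin²θ)].
With r = 0.0221 m, L = 0.0818 m, θ = 60.6°: the bracketed kinematic factor |dx/dθ| = 0.021881 m.
ω = v/|dx/dθ| = 6.64/0.021881 = 303.46 rad/s.
N = 60ω/(2π) = 2897.8 rpm.

2900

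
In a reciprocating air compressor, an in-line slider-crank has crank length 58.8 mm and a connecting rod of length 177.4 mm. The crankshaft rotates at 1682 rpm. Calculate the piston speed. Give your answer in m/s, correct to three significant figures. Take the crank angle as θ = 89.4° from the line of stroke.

10.4

ω = 2π·1682/60 = 176.1 rad/s
For an in-line slider-crank, x = r cosθ + √(L² − r² sin²θ), so v = −rω sinθ·[1 + r cosθ/√(L² − r² sin²θ)].
With r = 0.0588 m, L = 0.1774 m, θ = 89.4°: √(L² − r² sin²θ) = 0.16737 m.
v = −0.0588·176.1·0.99995·[1 + 0.0588·0.01047/0.16737] = -10.394 m/s.
|v| = 10.394 m/s.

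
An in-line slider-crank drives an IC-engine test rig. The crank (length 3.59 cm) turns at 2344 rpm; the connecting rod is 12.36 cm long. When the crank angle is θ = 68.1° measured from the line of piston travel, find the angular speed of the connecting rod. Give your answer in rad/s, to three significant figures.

27.6

ω = 245.5 rad/s (converted from 2344 rpm).
The rod makes angle φ with the slider axis where L sinφ = r sinθ; differentiating, L cosφ·φ̇ = r ω cosθ.
L cosφ = √(L² − r² sin²θ) = 0.11903 m.
|ω_rod| = r ω |cosθ| / √(L² − r² sin²θ) = 0.0359·245.5·0.37299/0.11903 = 27.614 rad/s.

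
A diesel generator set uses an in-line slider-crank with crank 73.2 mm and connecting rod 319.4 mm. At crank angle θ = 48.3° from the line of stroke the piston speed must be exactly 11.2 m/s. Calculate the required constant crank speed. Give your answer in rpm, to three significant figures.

1690

For an in-line slider-crank, |v_piston| = rω|sinθ|·[1 + r cosθ/√(L² − r² sin²θ)].
With r = 0.0732 m, L = 0.3194 m, θ = 48.3°: the bracketed kinematic factor |dx/dθ| = 0.063111 m.
ω = v/|dx/dθ| = 11.2/0.063111 = 177.47 rad/s.
N = 60ω/(2π) = 1694.7 rpm.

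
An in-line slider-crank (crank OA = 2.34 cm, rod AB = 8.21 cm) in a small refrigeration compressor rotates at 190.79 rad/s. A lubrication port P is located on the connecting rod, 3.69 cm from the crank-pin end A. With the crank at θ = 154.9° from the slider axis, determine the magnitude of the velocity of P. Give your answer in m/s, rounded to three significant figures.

2.78

ω = 190.8 rad/s.  Crank-pin speed |V_A| = rω = 4.4645 m/s, perpendicular to OA.
Rod angle: sinφ = −(r/L) sinθ ⇒ φ = -6.944°; ω_rod = −rω cosθ/√(L²−r²sin²θ) = +49.608 rad/s.
V_P = V_A + ω_rod × AP, with AP = 0.0369 m along the rod.
Components: V_Px = −rω sinθ − a·ω_rod·sinφ = -1.6725 m/s;  V_Py = rω cosθ + a·ω_rod·cosφ = -2.2258 m/s.
|V_P| = √(V_Px² + V_Py²) = 2.7842 m/s.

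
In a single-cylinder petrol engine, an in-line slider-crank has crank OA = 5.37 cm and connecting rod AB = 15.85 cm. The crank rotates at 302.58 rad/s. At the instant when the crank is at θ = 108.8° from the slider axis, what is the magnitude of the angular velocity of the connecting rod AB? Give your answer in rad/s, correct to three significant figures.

ω = 302.6 rad/s
The rod makes angle φ with the slider axis where L sinφ = r sinθ; differentiating, L cosφ·φ̇ = r ω cosθ.
L cosφ = √(L² − r² sin²θ) = 0.15013 m.
|ω_rod| = r ω |cosθ| / √(L² − r² sin²θ) = 0.0537·302.6·0.32227/0.15013 = 34.88 rad/s.

34.9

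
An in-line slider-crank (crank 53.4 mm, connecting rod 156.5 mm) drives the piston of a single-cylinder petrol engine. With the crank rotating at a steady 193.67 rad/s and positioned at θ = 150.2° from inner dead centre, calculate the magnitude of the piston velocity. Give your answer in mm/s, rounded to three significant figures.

3600

ω = 193.7 rad/s
For an in-line slider-crank, x = r cosθ + √(L² − r² sin²θ), so v = −rω sinθ·[1 + r cosθ/√(L² − r² sin²θ)].
With r = 0.0534 m, L = 0.1565 m, θ = 150.2°: √(L² − r² sin²θ) = 0.15423 m.
v = −0.0534·193.7·0.49697·[1 + 0.0534·-0.86777/0.15423] = -3.5955 m/s.
|v| = 3.5955 m/s = 3595.5 mm/s.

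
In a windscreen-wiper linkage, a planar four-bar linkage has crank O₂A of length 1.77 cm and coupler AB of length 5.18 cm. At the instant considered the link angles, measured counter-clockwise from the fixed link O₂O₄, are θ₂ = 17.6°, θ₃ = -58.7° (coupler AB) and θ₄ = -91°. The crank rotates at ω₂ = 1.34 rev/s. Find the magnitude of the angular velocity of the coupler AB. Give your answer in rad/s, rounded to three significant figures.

ω₂ = 8.419 rad/s (from 1.34 rev/s).
Differentiating the loop-closure r₂e^{iθ₂}+r₃e^{iθ₃}=r₁+r₄e^{iθ₄} gives r₂ω₂e^{iθ₂}+r₃ω₃e^{iθ₃}=r₄ω₄e^{iθ₄}.
Eliminating the other unknown: ω₃ = r₂ω₂ sin(θ₄−θ₂) / [r₃ sin(θ₃−θ₄)].
Numerator sine = -0.94777; denominator sine = +0.53435.
Result = 0.0177·8.419·(-0.94777) / (0.0518·(+0.53435)) = -5.1027 rad/s; magnitude 5.1027 rad/s.

5.10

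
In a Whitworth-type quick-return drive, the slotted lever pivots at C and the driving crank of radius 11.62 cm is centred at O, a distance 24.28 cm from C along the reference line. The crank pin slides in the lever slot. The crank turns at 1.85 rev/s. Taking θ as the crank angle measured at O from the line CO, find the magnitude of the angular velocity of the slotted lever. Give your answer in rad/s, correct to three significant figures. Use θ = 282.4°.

ω = 11.62 rad/s (from 1.85 rev/s).
Crank pin A relative to C: A = (d + r cosθ, r sinθ); lever angle φ = atan2(r sinθ, d + r cosθ).
Differentiating tanφ: φ̇ = rω(d cosθ + r)/(d² + r² + 2dr cosθ).
d² + r² + 2dr cosθ = |CA|² = 0.0845711 m²;  d cosθ + r = +0.16834 m.
|ω_lever| = |0.1162·11.62·+0.16834| / 0.0845711 = 2.6885 rad/s.

2.69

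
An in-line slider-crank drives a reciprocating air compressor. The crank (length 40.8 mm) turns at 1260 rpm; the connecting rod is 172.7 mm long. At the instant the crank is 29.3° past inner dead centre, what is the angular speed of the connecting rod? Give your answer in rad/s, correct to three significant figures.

ω = 131.9 rad/s (converted from 1260 rpm).
The rod makes angle φ with the slider axis where L sinφ = r sinθ; differentiating, L cosφ·φ̇ = r ω cosθ.
L cosφ = √(L² − r² sin²θ) = 0.17154 m.
|ω_rod| = r ω |cosθ| / √(L² − r² sin²θ) = 0.0408·131.9·0.87207/0.17154 = 27.368 rad/s.

27.4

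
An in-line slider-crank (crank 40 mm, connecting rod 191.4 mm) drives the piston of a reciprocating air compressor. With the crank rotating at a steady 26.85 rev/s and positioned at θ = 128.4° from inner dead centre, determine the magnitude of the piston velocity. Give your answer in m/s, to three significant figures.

4.59

ω = 2π·26.9 = 168.7 rad/s
For an in-line slider-crank, x = r cosθ + √(L² − r² sin²θ), so v = −rω sinθ·[1 + r cosθ/√(L² − r² sin²θ)].
With r = 0.04 m, L = 0.1914 m, θ = 128.4°: √(L² − r² sin²θ) = 0.18882 m.
v = −0.04·168.7·0.78369·[1 + 0.04·-0.62115/0.18882] = -4.5926 m/s.
|v| = 4.5926 m/s.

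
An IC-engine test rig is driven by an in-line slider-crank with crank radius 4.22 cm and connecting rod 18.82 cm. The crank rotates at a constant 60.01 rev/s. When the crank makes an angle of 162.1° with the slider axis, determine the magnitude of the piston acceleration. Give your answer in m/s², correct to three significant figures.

4610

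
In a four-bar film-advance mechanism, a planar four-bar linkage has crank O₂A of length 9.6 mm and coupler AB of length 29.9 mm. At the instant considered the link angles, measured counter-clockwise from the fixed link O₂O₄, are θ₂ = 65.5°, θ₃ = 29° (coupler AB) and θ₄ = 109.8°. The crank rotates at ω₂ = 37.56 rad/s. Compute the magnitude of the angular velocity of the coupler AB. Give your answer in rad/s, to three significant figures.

ω₂ = 37.56 rad/s
Differentiating the loop-closure r₂e^{iθ₂}+r₃e^{iθ₃}=r₁+r₄e^{iθ₄} gives r₂ω₂e^{iθ₂}+r₃ω₃e^{iθ₃}=r₄ω₄e^{iθ₄}.
Eliminating the other unknown: ω₃ = r₂ω₂ sin(θ₄−θ₂) / [r₃ sin(θ₃−θ₄)].
Numerator sine = +0.69842; denominator sine = -0.98714.
Result = 0.0096·37.56·(+0.69842) / (0.0299·(-0.98714)) = -8.5322 rad/s; magnitude 8.5322 rad/s.

8.53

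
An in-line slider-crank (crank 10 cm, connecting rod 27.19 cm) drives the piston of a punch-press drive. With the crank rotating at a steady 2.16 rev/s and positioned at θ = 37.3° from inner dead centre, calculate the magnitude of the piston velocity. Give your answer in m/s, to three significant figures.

ω = 2π·2.16 = 13.57 rad/s
For an in-line slider-crank, x = r cosθ + √(L² − r² sin²θ), so v = −rω sinθ·[1 + r cosθ/√(L² − r² sin²θ)].
With r = 0.1 m, L = 0.2719 m, θ = 37.3°: √(L² − r² sin²θ) = 0.26506 m.
v = −0.1·13.57·0.60599·[1 + 0.1·0.79547/0.26506] = -1.0692 m/s.
|v| = 1.0692 m/s.

1.07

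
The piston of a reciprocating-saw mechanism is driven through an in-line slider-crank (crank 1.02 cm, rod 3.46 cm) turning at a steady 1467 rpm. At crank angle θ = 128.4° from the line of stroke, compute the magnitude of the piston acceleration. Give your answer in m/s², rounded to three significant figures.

165

ω = 2π·1467/60 = 153.6 rad/s
x(θ) = r cosθ + √(L² − r² sin²θ); with ω constant, a = ω²·d²x/dθ².
d²x/dθ² = −r cosθ − r²(cos2θ)/√u − r⁴ sin²2θ/(4u^{3/2}),  u = L² − r² sin²θ = 0.00113326 m².
Substituting r = 0.0102 m, L = 0.0346 m, θ = 128.4°: d²x/dθ² = +0.0069742 m.
a = ω²·d²x/dθ² = (153.6)²·(+0.0069742) = +164.59 m/s²;  |a| = 164.59 m/s².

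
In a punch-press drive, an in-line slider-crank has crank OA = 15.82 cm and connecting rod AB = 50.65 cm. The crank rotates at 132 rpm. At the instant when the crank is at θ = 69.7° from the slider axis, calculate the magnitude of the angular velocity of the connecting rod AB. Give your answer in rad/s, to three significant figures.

ω = 13.82 rad/s (converted from 132 rpm).
The rod makes angle φ with the slider axis where L sinφ = r sinθ; differentiating, L cosφ·φ̇ = r ω cosθ.
L cosφ = √(L² − r² sin²θ) = 0.48428 m.
|ω_rod| = r ω |cosθ| / √(L² − r² sin²θ) = 0.1582·13.82·0.34694/0.48428 = 1.5666 rad/s.

1.57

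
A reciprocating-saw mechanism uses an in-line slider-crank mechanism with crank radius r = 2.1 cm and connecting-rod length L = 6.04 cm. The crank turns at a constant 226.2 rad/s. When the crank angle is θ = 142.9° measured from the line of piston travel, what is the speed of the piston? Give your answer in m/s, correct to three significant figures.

2.05

ω = 226.2 rad/s
For an in-line slider-crank, x = r cosθ + √(L² − r² sin²θ), so v = −rω sinθ·[1 + r cosθ/√(L² − r² sin²θ)].
With r = 0.021 m, L = 0.0604 m, θ = 142.9°: √(L² − r² sin²θ) = 0.059057 m.
v = −0.021·226.2·0.60321·[1 + 0.021·-0.79758/0.059057] = -2.0527 m/s.
|v| = 2.0527 m/s.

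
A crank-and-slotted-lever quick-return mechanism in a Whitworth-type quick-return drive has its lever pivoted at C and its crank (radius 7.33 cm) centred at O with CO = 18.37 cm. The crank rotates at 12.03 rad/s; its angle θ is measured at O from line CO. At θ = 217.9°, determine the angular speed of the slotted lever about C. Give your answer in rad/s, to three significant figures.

3.54

ω = 12.03 rad/s
Crank pin A relative to C: A = (d + r cosθ, r sinθ); lever angle φ = atan2(r sinθ, d + r cosθ).
Differentiating tanφ: φ̇ = rω(d cosθ + r)/(d² + r² + 2dr cosθ).
d² + r² + 2dr cosθ = |CA|² = 0.0178682 m²;  d cosθ + r = -0.071655 m.
|ω_lever| = |0.0733·12.03·-0.071655| / 0.0178682 = 3.5362 rad/s.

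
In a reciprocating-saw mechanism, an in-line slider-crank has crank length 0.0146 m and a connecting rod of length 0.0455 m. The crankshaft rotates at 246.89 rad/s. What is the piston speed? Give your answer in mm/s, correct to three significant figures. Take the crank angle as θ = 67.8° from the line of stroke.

3760

ω = 246.9 rad/s
For an in-line slider-crank, x = r cosθ + √(L² − r² sin²θ), so v = −rω sinθ·[1 + r cosθ/√(L² − r² sin²θ)].
With r = 0.0146 m, L = 0.0455 m, θ = 67.8°: √(L² − r² sin²θ) = 0.043446 m.
v = −0.0146·246.9·0.92587·[1 + 0.0146·0.37784/0.043446] = -3.7611 m/s.
|v| = 3.7611 m/s = 3761.1 mm/s.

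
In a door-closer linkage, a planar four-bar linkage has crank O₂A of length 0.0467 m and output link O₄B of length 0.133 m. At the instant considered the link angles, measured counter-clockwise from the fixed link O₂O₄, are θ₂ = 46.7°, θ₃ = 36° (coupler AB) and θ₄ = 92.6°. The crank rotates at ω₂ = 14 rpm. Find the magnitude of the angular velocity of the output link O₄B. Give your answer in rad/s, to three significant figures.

0.114

ω₂ = 1.466 rad/s (from 14 rpm).
Differentiating the loop-closure r₂e^{iθ₂}+r₃e^{iθ₃}=r₁+r₄e^{iθ₄} gives r₂ω₂e^{iθ₂}+r₃ω₃e^{iθ₃}=r₄ω₄e^{iθ₄}.
Eliminating the other unknown: ω₄ = r₂ω₂ sin(θ₂−θ₃) / [r₄ sin(θ₄−θ₃)].
Numerator sine = +0.18567; denominator sine = +0.83485.
Result = 0.0467·1.466·(+0.18567) / (0.133·(+0.83485)) = +0.11448 rad/s; magnitude 0.11448 rad/s.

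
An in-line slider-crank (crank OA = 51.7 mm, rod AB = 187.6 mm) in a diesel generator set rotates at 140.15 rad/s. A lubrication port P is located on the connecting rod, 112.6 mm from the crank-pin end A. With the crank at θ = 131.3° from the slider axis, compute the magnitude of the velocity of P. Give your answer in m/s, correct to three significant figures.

5.20

ω = 140.2 rad/s.  Crank-pin speed |V_A| = rω = 7.2458 m/s, perpendicular to OA.
Rod angle: sinφ = −(r/L) sinθ ⇒ φ = -11.949°; ω_rod = −rω cosθ/√(L²−r²sin²θ) = +26.056 rad/s.
V_P = V_A + ω_rod × AP, with AP = 0.1126 m along the rod.
Components: V_Px = −rω sinθ − a·ω_rod·sinφ = -4.836 m/s;  V_Py = rω cosθ + a·ω_rod·cosφ = -1.9119 m/s.
|V_P| = √(V_Px² + V_Py²) = 5.2002 m/s.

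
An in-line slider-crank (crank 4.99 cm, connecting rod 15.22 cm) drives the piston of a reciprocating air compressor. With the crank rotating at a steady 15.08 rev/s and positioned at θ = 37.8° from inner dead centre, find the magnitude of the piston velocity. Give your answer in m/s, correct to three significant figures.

3.66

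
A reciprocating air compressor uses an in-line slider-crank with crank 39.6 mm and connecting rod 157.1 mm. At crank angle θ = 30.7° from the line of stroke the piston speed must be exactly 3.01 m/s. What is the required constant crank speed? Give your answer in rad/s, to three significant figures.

122

For an in-line slider-crank, |v_piston| = rω|sinθ|·[1 + r cosθ/√(L² − r² sin²θ)].
With r = 0.0396 m, L = 0.1571 m, θ = 30.7°: the bracketed kinematic factor |dx/dθ| = 0.024636 m.
ω = v/|dx/dθ| = 3.01/0.024636 = 122.18 rad/s.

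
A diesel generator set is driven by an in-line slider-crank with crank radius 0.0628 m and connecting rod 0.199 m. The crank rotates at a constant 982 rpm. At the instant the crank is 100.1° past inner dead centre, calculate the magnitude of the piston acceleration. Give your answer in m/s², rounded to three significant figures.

ω = 2π·982/60 = 102.8 rad/s
x(θ) = r cosθ + √(L² − r² sin²θ); with ω constant, a = ω²·d²x/dθ².
d²x/dθ² = −r cosθ − r²(cos2θ)/√u − r⁴ sin²2θ/(4u^{3/2}),  u = L² − r² sin²θ = 0.0357784 m².
Substituting r = 0.0628 m, L = 0.199 m, θ = 100.1°: d²x/dθ² = +0.030512 m.
a = ω²·d²x/dθ² = (102.8)²·(+0.030512) = +322.67 m/s²;  |a| = 322.67 m/s².

323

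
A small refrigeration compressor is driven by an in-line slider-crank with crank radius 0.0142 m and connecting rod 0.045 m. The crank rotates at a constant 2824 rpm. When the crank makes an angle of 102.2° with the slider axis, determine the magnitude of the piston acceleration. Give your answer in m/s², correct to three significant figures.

ω = 2π·2824/60 = 295.7 rad/s
x(θ) = r cosθ + √(L² − r² sin²θ); with ω constant, a = ω²·d²x/dθ².
d²x/dθ² = −r cosθ − r²(cos2θ)/√u − r⁴ sin²2θ/(4u^{3/2}),  u = L² − r² sin²θ = 0.00183236 m².
Substituting r = 0.0142 m, L = 0.045 m, θ = 102.2°: d²x/dθ² = +0.0072685 m.
a = ω²·d²x/dθ² = (295.7)²·(+0.0072685) = +635.67 m/s²;  |a| = 635.67 m/s².

636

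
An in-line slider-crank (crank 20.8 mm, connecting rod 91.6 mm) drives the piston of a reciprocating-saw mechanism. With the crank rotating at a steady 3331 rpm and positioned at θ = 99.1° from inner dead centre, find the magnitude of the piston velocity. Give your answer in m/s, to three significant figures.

ω = 2π·3331/60 = 348.8 rad/s
For an in-line slider-crank, x = r cosθ + √(L² − r² sin²θ), so v = −rω sinθ·[1 + r cosθ/√(L² − r² sin²θ)].
With r = 0.0208 m, L = 0.0916 m, θ = 99.1°: √(L² − r² sin²θ) = 0.089268 m.
v = −0.0208·348.8·0.98741·[1 + 0.0208·-0.15816/0.089268] = -6.9002 m/s.
|v| = 6.9002 m/s.

6.90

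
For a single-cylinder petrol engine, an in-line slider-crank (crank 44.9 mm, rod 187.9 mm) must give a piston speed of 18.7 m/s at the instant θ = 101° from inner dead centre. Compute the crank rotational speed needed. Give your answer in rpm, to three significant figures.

4250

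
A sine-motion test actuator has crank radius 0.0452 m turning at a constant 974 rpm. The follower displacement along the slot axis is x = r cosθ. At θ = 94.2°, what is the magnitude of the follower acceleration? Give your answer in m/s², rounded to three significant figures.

34.4

ω = 102 rad/s (from 974 rpm).
x = r cosθ ⇒ ẍ = −rω² cosθ (ω constant).
|a| = rω²|cosθ| = 0.0452·(102)²·|cos 94.2°| = 34.439 m/s².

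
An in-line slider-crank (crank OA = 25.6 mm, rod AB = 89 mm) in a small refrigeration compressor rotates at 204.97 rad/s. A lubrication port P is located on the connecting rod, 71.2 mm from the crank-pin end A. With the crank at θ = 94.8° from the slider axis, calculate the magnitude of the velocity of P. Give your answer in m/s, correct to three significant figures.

5.12

ω = 205 rad/s.  Crank-pin speed |V_A| = rω = 5.2472 m/s, perpendicular to OA.
Rod angle: sinφ = −(r/L) sinθ ⇒ φ = -16.656°; ω_rod = −rω cosθ/√(L²−r²sin²θ) = +5.1495 rad/s.
V_P = V_A + ω_rod × AP, with AP = 0.0712 m along the rod.
Components: V_Px = −rω sinθ − a·ω_rod·sinφ = -5.1237 m/s;  V_Py = rω cosθ + a·ω_rod·cosφ = -0.087815 m/s.
|V_P| = √(V_Px² + V_Py²) = 5.1245 m/s.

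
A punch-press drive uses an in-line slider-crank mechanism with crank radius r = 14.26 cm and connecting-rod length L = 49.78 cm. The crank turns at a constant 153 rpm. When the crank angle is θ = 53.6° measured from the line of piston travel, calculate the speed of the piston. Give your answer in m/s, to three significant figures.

2.16

ω = 2π·153/60 = 16.02 rad/s
For an in-line slider-crank, x = r cosθ + √(L² − r² sin²θ), so v = −rω sinθ·[1 + r cosθ/√(L² − r² sin²θ)].
With r = 0.1426 m, L = 0.4978 m, θ = 53.6°: √(L² − r² sin²θ) = 0.48439 m.
v = −0.1426·16.02·0.80489·[1 + 0.1426·0.59342/0.48439] = -2.1603 m/s.
|v| = 2.1603 m/s.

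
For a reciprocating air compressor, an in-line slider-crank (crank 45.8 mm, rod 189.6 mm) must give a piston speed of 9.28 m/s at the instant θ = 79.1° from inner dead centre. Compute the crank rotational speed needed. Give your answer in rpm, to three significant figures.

1880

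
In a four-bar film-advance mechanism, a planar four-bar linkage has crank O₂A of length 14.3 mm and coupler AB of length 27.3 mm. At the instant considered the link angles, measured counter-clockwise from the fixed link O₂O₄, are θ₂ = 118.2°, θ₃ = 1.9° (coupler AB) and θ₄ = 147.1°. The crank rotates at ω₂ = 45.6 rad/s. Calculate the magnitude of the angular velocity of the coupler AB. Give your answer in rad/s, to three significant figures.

20.2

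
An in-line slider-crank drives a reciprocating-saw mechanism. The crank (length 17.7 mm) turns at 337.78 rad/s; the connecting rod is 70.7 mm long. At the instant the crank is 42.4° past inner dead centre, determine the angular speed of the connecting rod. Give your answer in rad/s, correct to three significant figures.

63.4

ω = 337.8 rad/s
The rod makes angle φ with the slider axis where L sinφ = r sinθ; differentiating, L cosφ·φ̇ = r ω cosθ.
L cosφ = √(L² − r² sin²θ) = 0.069685 m.
|ω_rod| = r ω |cosθ| / √(L² − r² sin²θ) = 0.0177·337.8·0.73846/0.069685 = 63.356 rad/s.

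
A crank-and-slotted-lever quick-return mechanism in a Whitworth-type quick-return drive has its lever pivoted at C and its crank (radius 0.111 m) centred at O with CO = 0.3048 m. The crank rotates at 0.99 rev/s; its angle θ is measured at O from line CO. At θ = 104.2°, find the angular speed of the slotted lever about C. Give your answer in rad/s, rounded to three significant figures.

0.282

ω = 6.22 rad/s (from 0.99 rev/s).
Crank pin A relative to C: A = (d + r cosθ, r sinθ); lever angle φ = atan2(r sinθ, d + r cosθ).
Differentiating tanφ: φ̇ = rω(d cosθ + r)/(d² + r² + 2dr cosθ).
d² + r² + 2dr cosθ = |CA|² = 0.0886252 m²;  d cosθ + r = +0.03623 m.
|ω_lever| = |0.111·6.22·+0.03623| / 0.0886252 = 0.28226 rad/s.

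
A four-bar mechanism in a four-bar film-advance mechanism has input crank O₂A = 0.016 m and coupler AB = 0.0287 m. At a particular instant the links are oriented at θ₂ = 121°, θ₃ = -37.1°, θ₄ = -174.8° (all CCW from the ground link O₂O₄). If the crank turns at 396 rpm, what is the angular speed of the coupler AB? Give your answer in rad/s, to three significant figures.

ω₂ = 41.47 rad/s (from 396 rpm).
Differentiating the loop-closure r₂e^{iθ₂}+r₃e^{iθ₃}=r₁+r₄e^{iθ₄} gives r₂ω₂e^{iθ₂}+r₃ω₃e^{iθ₃}=r₄ω₄e^{iθ₄}.
Eliminating the other unknown: ω₃ = r₂ω₂ sin(θ₄−θ₂) / [r₃ sin(θ₃−θ₄)].
Numerator sine = +0.90032; denominator sine = +0.67301.
Result = 0.016·41.47·(+0.90032) / (0.0287·(+0.67301)) = +30.927 rad/s; magnitude 30.927 rad/s.

30.9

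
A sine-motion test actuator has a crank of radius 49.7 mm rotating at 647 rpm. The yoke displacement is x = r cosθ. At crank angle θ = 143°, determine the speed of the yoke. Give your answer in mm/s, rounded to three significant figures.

2030

ω = 67.75 rad/s (from 647 rpm).
x = r cosθ ⇒ ẋ = −rω sinθ.
|v| = rω|sinθ| = 0.0497·67.75·|sin 143°| = 2.0265 m/s = 2026.5 mm/s.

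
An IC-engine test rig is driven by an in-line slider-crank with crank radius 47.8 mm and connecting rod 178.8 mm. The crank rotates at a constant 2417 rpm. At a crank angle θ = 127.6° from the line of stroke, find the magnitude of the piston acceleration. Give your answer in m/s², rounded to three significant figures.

ω = 2π·2417/60 = 253.1 rad/s
x(θ) = r cosθ + √(L² − r² sin²θ); with ω constant, a = ω²·d²x/dθ².
d²x/dθ² = −r cosθ − r²(cos2θ)/√u − r⁴ sin²2θ/(4u^{3/2}),  u = L² − r² sin²θ = 0.0305352 m².
Substituting r = 0.0478 m, L = 0.1788 m, θ = 127.6°: d²x/dθ² = +0.032276 m.
a = ω²·d²x/dθ² = (253.1)²·(+0.032276) = +2067.7 m/s²;  |a| = 2067.7 m/s².

2070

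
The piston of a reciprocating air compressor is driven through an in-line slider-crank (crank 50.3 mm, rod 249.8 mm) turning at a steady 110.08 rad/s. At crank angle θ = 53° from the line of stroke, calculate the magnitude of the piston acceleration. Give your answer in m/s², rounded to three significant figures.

ω = 110.1 rad/s
x(θ) = r cosθ + √(L² − r² sin²θ); with ω constant, a = ω²·d²x/dθ².
d²x/dθ² = −r cosθ − r²(cos2θ)/√u − r⁴ sin²2θ/(4u^{3/2}),  u = L² − r² sin²θ = 0.0607863 m².
Substituting r = 0.0503 m, L = 0.2498 m, θ = 53°: d²x/dθ² = -0.027541 m.
a = ω²·d²x/dθ² = (110.1)²·(-0.027541) = -333.74 m/s²;  |a| = 333.74 m/s².

334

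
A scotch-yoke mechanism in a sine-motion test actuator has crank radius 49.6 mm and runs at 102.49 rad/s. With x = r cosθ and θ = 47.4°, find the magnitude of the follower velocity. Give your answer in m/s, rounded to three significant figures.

3.74

ω = 102.5 rad/s
x = r cosθ ⇒ ẋ = −rω sinθ.
|v| = rω|sinθ| = 0.0496·102.5·|sin 47.4°| = 3.742 m/s.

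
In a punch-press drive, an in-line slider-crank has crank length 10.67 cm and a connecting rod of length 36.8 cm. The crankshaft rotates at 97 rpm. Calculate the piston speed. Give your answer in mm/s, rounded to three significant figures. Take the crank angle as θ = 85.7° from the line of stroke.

1110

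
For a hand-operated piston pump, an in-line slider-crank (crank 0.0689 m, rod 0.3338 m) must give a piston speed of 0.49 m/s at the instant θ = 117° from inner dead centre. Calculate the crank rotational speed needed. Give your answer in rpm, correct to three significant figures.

84.3

For an in-line slider-crank, |v_piston| = rω|sinθ|·[1 + r cosθ/√(L² − r² sin²θ)].
With r = 0.0689 m, L = 0.3338 m, θ = 117°: the bracketed kinematic factor |dx/dθ| = 0.055538 m.
ω = v/|dx/dθ| = 0.49/0.055538 = 8.8228 rad/s.
N = 60ω/(2π) = 84.252 rpm.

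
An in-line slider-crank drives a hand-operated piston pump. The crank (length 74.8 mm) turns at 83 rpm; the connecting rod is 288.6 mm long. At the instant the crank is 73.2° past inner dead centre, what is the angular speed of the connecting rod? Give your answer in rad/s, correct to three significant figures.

ω = 8.692 rad/s (converted from 83 rpm).
The rod makes angle φ with the slider axis where L sinφ = r sinθ; differentiating, L cosφ·φ̇ = r ω cosθ.
L cosφ = √(L² − r² sin²θ) = 0.27958 m.
|ω_rod| = r ω |cosθ| / √(L² − r² sin²θ) = 0.0748·8.692·0.28903/0.27958 = 0.67213 rad/s.

0.672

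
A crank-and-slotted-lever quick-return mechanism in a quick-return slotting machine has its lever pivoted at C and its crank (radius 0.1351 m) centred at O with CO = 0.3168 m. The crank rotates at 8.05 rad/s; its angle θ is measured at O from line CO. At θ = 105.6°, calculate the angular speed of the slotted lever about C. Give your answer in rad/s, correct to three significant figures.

ω = 8.05 rad/s
Crank pin A relative to C: A = (d + r cosθ, r sinθ); lever angle φ = atan2(r sinθ, d + r cosθ).
Differentiating tanφ: φ̇ = rω(d cosθ + r)/(d² + r² + 2dr cosθ).
d² + r² + 2dr cosθ = |CA|² = 0.0955949 m²;  d cosθ + r = +0.049906 m.
|ω_lever| = |0.1351·8.05·+0.049906| / 0.0955949 = 0.56777 rad/s.

0.568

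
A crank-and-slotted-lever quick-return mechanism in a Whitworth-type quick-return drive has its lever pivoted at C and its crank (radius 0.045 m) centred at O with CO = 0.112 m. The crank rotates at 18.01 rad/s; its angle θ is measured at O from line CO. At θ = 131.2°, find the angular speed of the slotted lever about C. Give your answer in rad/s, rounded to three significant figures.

2.94

ω = 18.01 rad/s
Crank pin A relative to C: A = (d + r cosθ, r sinθ); lever angle φ = atan2(r sinθ, d + r cosθ).
Differentiating tanφ: φ̇ = rω(d cosθ + r)/(d² + r² + 2dr cosθ).
d² + r² + 2dr cosθ = |CA|² = 0.00792941 m²;  d cosθ + r = -0.028773 m.
|ω_lever| = |0.045·18.01·-0.028773| / 0.00792941 = 2.9409 rad/s.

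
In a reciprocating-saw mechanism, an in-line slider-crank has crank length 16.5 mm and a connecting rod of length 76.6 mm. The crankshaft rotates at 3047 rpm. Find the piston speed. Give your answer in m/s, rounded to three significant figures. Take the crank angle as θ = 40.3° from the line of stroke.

3.97

ω = 2π·3047/60 = 319.1 rad/s
For an in-line slider-crank, x = r cosθ + √(L² − r² sin²θ), so v = −rω sinθ·[1 + r cosθ/√(L² − r² sin²θ)].
With r = 0.0165 m, L = 0.0766 m, θ = 40.3°: √(L² − r² sin²θ) = 0.075853 m.
v = −0.0165·319.1·0.64679·[1 + 0.0165·0.76267/0.075853] = -3.9702 m/s.
|v| = 3.9702 m/s.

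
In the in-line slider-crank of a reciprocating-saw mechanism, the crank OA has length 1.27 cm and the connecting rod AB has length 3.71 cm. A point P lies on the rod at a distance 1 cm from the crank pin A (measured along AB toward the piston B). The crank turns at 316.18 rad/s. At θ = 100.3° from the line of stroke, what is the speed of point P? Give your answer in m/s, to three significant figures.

ω = 316.2 rad/s.  Crank-pin speed |V_A| = rω = 4.0155 m/s, perpendicular to OA.
Rod angle: sinφ = −(r/L) sinθ ⇒ φ = -19.682°; ω_rod = −rω cosθ/√(L²−r²sin²θ) = +20.553 rad/s.
V_P = V_A + ω_rod × AP, with AP = 0.01 m along the rod.
Components: V_Px = −rω sinθ − a·ω_rod·sinφ = -3.8816 m/s;  V_Py = rω cosθ + a·ω_rod·cosφ = -0.52445 m/s.
|V_P| = √(V_Px² + V_Py²) = 3.9168 m/s.

3.92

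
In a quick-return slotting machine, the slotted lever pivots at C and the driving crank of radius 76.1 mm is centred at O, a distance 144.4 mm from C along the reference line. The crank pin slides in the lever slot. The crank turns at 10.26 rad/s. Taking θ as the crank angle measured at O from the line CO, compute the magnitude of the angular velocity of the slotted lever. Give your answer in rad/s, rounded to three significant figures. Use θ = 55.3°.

3.16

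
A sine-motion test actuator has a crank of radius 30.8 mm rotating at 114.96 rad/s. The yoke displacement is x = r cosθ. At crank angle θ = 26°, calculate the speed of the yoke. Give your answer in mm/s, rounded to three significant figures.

1550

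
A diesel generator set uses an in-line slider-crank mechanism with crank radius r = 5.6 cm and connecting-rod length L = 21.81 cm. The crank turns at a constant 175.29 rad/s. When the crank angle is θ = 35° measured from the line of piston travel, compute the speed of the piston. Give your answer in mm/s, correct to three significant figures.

6830

ω = 175.3 rad/s
For an in-line slider-crank, x = r cosθ + √(L² − r² sin²θ), so v = −rω sinθ·[1 + r cosθ/√(L² − r² sin²θ)].
With r = 0.056 m, L = 0.2181 m, θ = 35°: √(L² − r² sin²θ) = 0.21572 m.
v = −0.056·175.3·0.57358·[1 + 0.056·0.81915/0.21572] = -6.8276 m/s.
|v| = 6.8276 m/s = 6827.6 mm/s.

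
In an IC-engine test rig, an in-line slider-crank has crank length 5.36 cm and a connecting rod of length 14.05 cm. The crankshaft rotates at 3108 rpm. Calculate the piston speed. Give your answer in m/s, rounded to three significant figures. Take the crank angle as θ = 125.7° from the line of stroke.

10.8

ω = 2π·3108/60 = 325.5 rad/s
For an in-line slider-crank, x = r cosθ + √(L² − r² sin²θ), so v = −rω sinθ·[1 + r cosθ/√(L² − r² sin²θ)].
With r = 0.0536 m, L = 0.1405 m, θ = 125.7°: √(L² − r² sin²θ) = 0.13359 m.
v = −0.0536·325.5·0.81208·[1 + 0.0536·-0.58354/0.13359] = -10.85 m/s.
|v| = 10.85 m/s.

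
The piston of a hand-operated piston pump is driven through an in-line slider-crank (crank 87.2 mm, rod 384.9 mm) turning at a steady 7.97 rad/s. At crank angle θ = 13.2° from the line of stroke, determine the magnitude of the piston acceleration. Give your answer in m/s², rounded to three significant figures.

ω = 7.97 rad/s
x(θ) = r cosθ + √(L² − r² sin²θ); with ω constant, a = ω²·d²x/dθ².
d²x/dθ² = −r cosθ − r²(cos2θ)/√u − r⁴ sin²2θ/(4u^{3/2}),  u = L² − r² sin²θ = 0.147752 m².
Substituting r = 0.0872 m, L = 0.3849 m, θ = 13.2°: d²x/dθ² = -0.10267 m.
a = ω²·d²x/dθ² = (7.97)²·(-0.10267) = -6.5214 m/s²;  |a| = 6.5214 m/s².

6.52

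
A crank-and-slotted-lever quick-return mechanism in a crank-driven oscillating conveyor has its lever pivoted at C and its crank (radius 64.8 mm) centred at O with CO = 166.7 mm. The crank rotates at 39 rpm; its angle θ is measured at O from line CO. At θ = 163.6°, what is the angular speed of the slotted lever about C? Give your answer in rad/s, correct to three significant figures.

ω = 4.084 rad/s (from 39 rpm).
Crank pin A relative to C: A = (d + r cosθ, r sinθ); lever angle φ = atan2(r sinθ, d + r cosθ).
Differentiating tanφ: φ̇ = rω(d cosθ + r)/(d² + r² + 2dr cosθ).
d² + r² + 2dr cosθ = |CA|² = 0.0112626 m²;  d cosθ + r = -0.095118 m.
|ω_lever| = |0.0648·4.084·-0.095118| / 0.0112626 = 2.2351 rad/s.

2.24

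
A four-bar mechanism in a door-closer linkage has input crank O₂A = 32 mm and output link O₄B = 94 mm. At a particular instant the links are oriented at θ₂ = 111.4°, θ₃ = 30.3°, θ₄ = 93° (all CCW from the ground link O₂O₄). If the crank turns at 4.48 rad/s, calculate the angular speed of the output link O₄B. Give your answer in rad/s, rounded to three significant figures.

ω₂ = 4.48 rad/s
Differentiating the loop-closure r₂e^{iθ₂}+r₃e^{iθ₃}=r₁+r₄e^{iθ₄} gives r₂ω₂e^{iθ₂}+r₃ω₃e^{iθ₃}=r₄ω₄e^{iθ₄}.
Eliminating the other unknown: ω₄ = r₂ω₂ sin(θ₂−θ₃) / [r₄ sin(θ₄−θ₃)].
Numerator sine = +0.98796; denominator sine = +0.88862.
Result = 0.032·4.48·(+0.98796) / (0.094·(+0.88862)) = +1.6956 rad/s; magnitude 1.6956 rad/s.

1.70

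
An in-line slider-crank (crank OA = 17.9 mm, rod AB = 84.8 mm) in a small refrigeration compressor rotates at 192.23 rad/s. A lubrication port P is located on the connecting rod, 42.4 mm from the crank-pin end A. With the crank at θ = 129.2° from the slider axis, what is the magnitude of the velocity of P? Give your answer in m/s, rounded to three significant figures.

2.71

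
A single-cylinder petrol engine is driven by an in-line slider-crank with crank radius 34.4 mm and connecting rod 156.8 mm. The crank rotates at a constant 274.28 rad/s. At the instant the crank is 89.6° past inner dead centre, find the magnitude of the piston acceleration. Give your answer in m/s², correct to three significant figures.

ω = 274.3 rad/s
x(θ) = r cosθ + √(L² − r² sin²θ); with ω constant, a = ω²·d²x/dθ².
d²x/dθ² = −r cosθ − r²(cos2θ)/√u − r⁴ sin²2θ/(4u^{3/2}),  u = L² − r² sin²θ = 0.0234029 m².
Substituting r = 0.0344 m, L = 0.1568 m, θ = 89.6°: d²x/dθ² = +0.0074945 m.
a = ω²·d²x/dθ² = (274.3)²·(+0.0074945) = +563.8 m/s²;  |a| = 563.8 m/s².

564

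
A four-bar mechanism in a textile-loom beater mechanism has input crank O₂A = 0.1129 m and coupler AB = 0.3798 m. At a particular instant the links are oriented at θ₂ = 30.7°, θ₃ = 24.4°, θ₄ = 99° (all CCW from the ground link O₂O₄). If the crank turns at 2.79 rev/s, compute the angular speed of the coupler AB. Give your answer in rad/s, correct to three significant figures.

ω₂ = 17.53 rad/s (from 2.79 rev/s).
Differentiating the loop-closure r₂e^{iθ₂}+r₃e^{iθ₃}=r₁+r₄e^{iθ₄} gives r₂ω₂e^{iθ₂}+r₃ω₃e^{iθ₃}=r₄ω₄e^{iθ₄}.
Eliminating the other unknown: ω₃ = r₂ω₂ sin(θ₄−θ₂) / [r₃ sin(θ₃−θ₄)].
Numerator sine = +0.92913; denominator sine = -0.96410.
Result = 0.1129·17.53·(+0.92913) / (0.3798·(-0.96410)) = -5.022 rad/s; magnitude 5.022 rad/s.

5.02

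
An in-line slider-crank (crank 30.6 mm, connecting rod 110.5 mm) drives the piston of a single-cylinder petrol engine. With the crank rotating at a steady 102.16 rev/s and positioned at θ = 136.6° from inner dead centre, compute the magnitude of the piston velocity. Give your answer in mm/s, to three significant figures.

10700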